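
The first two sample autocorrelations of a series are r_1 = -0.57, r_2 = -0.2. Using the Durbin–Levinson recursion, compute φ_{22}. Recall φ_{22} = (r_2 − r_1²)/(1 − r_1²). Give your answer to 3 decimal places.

φ_{22} = (r_2 − r_1²) / (1 − r_1²)
r_1² = (-0.57)² = 0.3249
Numerator = -0.2 − 0.3249 = -0.5249; denominator = 1 − 0.3249 = 0.6751
φ_{22} = -0.5249 / 0.6751 = -0.778

-0.778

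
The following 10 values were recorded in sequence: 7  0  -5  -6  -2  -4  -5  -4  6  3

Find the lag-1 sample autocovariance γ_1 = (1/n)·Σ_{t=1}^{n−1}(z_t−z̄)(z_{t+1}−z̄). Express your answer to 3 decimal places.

6.300

Mean z̄ = (7 + 0 − 5 − 6 − 2 − 4 − 5 − 4 + 6 + 3)/10 = -1.0000
Σ_{t=1}^{9}(z_t−z̄)(z_{t+1}−z̄) = 63.0000
γ_1 = 63.0000 / 10 = 6.300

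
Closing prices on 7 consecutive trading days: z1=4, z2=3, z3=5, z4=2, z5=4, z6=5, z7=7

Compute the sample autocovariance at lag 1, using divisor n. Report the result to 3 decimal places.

0.029

Mean z̄ = (4 + 3 + 5 + 2 + 4 + 5 + 7)/7 = 4.2857
Deviations: -0.2857, -1.2857, 0.7143, -2.2857, -0.2857, 0.7143, 2.7143
Σ_{t=1}^{6}(z_t−z̄)(z_{t+1}−z̄) = 0.2041
γ_1 = 0.2041 / 7 = 0.029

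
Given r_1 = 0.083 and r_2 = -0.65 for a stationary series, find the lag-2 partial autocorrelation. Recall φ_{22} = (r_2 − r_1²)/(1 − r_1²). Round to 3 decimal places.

φ_{22} = (r_2 − r_1²) / (1 − r_1²)
r_1² = (0.083)² = 0.006889
Numerator = -0.65 − 0.0069 = -0.6569; denominator = 1 − 0.0069 = 0.9931
φ_{22} = -0.6569 / 0.9931 = -0.661

-0.661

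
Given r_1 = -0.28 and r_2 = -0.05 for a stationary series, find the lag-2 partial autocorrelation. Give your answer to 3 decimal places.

-0.139

φ_{22} = (r_2 − r_1²) / (1 − r_1²)
r_1² = (-0.28)² = 0.0784
Numerator = -0.05 − 0.0784 = -0.1284; denominator = 1 − 0.0784 = 0.9216
φ_{22} = -0.1284 / 0.9216 = -0.139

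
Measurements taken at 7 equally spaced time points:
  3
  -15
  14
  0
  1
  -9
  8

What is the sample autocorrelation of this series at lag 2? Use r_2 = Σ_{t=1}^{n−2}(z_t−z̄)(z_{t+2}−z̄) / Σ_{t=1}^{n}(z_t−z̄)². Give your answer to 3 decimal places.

0.103

Mean z̄ = (3 − 15 + 14 + 0 + 1 − 9 + 8)/7 = 0.2857
Deviations from mean: 2.7143, -15.2857, 13.7143, -0.2857, 0.7143, -9.2857, 7.7143
Numerator Σ_{t=1}^{5}(z_t−z̄)(z_{t+2}−z̄) = 59.5510
Denominator Σ(z_t−z̄)² = 575.4286
r_2 = 59.5510 / 575.4286 = 0.103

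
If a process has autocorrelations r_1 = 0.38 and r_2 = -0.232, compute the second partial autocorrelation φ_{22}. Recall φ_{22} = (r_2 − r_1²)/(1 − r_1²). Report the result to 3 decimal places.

-0.440

φ_{22} = (r_2 − r_1²) / (1 − r_1²)
r_1² = (0.38)² = 0.1444
Numerator = -0.232 − 0.1444 = -0.3764; denominator = 1 − 0.1444 = 0.8556
φ_{22} = -0.3764 / 0.8556 = -0.440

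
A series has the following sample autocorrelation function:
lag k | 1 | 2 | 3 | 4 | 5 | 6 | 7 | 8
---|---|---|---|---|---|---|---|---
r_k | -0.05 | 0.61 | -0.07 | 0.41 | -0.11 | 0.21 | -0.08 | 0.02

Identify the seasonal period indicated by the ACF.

2

The largest autocorrelation is r_2 = 0.61, with weaker echoes at lags 4 (0.41) and 6 (0.21); the remaining lags stay at or below 0.02.
The dominant spike at lag 2 indicates a seasonal period of 2.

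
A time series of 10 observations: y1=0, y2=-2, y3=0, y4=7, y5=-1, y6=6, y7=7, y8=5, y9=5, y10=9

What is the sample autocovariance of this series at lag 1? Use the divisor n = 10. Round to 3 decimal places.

2.384

Mean ȳ = (0 − 2 + 0 + 7 − 1 + 6 + 7 + 5 + 5 + 9)/10 = 3.6000
Σ_{t=1}^{9}(y_t−ȳ)(y_{t+1}−ȳ) = 23.8400
γ_1 = 23.8400 / 10 = 2.384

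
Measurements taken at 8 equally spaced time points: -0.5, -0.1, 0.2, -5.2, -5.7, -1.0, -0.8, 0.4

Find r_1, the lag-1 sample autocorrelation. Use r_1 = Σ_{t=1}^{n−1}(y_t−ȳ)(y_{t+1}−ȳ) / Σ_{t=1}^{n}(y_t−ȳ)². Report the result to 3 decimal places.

Mean ȳ = (-0.5 − 0.1 + 0.2 − 5.2 − 5.7 − 1.0 − 0.8 + 0.4)/8 = -1.5875
Σ(y_t−ȳ)(y_{t+1}−ȳ) = (1.6177) + (2.6589) + (-6.4573) + (14.8564) + (-2.4161) + (0.4627) + (1.5652) = 12.2873
Denominator Σ(y_t−ȳ)² = 41.4688
r_1 = 12.2873 / 41.4688 = 0.296

0.296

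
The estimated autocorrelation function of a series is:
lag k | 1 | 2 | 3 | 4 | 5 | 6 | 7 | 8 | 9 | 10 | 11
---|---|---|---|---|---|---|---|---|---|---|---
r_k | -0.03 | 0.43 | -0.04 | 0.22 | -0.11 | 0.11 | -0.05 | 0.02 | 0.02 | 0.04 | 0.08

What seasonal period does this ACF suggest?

2

The largest autocorrelation is r_2 = 0.43, with a weaker echo at lag 4 (0.22); the remaining lags stay at or below 0.11.
The dominant spike at lag 2 indicates a seasonal period of 2.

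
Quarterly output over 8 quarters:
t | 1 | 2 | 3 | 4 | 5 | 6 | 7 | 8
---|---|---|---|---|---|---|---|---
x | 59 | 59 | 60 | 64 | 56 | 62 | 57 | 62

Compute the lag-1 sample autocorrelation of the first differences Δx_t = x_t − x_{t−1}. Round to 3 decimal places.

First differences Δx: 0, 1, 4, -8, 6, -5, 5
Mean of differences = 0.4286
Numerator Σ(Δx_t−Δx̄)(Δx_{t+1}−Δx̄) = -130.3265
Denominator Σ(Δx_t−Δx̄)² = 165.7143
r_1(Δx) = -130.3265 / 165.7143 = -0.786

-0.786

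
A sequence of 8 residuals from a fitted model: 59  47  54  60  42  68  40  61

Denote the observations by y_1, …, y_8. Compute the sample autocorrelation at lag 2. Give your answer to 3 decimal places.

0.445

Mean ȳ = (59 + 47 + 54 + 60 + 42 + 68 + 40 + 61)/8 = 53.8750
Deviations from mean: 5.1250, -6.8750, 0.1250, 6.1250, -11.8750, 14.1250, -13.8750, 7.1250
Numerator Σ_{t=1}^{6}(y_t−ȳ)(y_{t+2}−ȳ) = 308.9688
Denominator Σ(y_t−ȳ)² = 694.8750
r_2 = 308.9688 / 694.8750 = 0.445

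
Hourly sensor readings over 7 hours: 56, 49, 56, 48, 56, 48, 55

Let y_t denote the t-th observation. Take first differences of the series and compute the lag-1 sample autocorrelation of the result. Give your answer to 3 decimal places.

-0.854

First differences Δy: -7, 7, -8, 8, -8, 7
Mean of differences = -0.1667
Numerator Σ(Δy_t−Δȳ)(Δy_{t+1}−Δȳ) = -289.1944
Denominator Σ(Δy_t−Δȳ)² = 338.8333
r_1(Δy) = -289.1944 / 338.8333 = -0.854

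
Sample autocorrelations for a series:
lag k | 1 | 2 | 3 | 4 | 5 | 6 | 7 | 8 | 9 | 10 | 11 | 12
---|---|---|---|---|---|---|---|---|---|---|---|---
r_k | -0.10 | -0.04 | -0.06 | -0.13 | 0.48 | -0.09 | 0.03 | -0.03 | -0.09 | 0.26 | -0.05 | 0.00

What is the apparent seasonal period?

The largest autocorrelation is r_5 = 0.48, with a weaker echo at lag 10 (0.26); the remaining lags stay at or below 0.03.
The dominant spike at lag 5 indicates a seasonal period of 5.

5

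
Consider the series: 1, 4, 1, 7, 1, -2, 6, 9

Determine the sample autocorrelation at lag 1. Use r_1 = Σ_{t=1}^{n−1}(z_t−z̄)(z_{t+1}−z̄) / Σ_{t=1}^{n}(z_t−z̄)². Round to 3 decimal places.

Mean z̄ = (1 + 4 + 1 + 7 + 1 − 2 + 6 + 9)/8 = 3.3750
Σ(z_t−z̄)(z_{t+1}−z̄) = (-1.4844) + (-1.4844) + (-8.6094) + (-8.6094) + (12.7656) + (-14.1094) + (14.7656) = -6.7656
Denominator Σ(z_t−z̄)² = 97.8750
r_1 = -6.7656 / 97.8750 = -0.069

-0.069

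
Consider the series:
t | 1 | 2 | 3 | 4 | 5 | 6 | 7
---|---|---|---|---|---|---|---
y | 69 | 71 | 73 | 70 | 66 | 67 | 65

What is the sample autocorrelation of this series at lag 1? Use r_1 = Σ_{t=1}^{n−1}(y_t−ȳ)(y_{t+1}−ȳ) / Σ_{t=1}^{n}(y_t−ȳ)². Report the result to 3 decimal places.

Mean ȳ = (69 + 71 + 73 + 70 + 66 + 67 + 65)/7 = 68.7143
Deviations from mean: 0.2857, 2.2857, 4.2857, 1.2857, -2.7143, -1.7143, -3.7143
Numerator Σ_{t=1}^{6}(y_t−ȳ)(y_{t+1}−ȳ) = 23.4898
Denominator Σ(y_t−ȳ)² = 49.4286
r_1 = 23.4898 / 49.4286 = 0.475

0.475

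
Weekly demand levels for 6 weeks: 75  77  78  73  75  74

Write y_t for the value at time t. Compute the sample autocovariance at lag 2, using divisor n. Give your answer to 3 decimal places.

-0.426

Mean ȳ = (75 + 77 + 78 + 73 + 75 + 74)/6 = 75.3333
Σ_{t=1}^{4}(y_t−ȳ)(y_{t+2}−ȳ) = -2.5556
γ_2 = -2.5556 / 6 = -0.426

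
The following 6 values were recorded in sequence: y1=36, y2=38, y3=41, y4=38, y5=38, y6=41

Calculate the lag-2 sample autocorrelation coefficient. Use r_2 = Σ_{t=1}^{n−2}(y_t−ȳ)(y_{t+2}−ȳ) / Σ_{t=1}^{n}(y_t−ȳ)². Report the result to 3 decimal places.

Mean ȳ = (36 + 38 + 41 + 38 + 38 + 41)/6 = 38.6667
Σ(y_t−ȳ)(y_{t+2}−ȳ) = (-6.2222) + (0.4444) + (-1.5556) + (-1.5556) = -8.8889
Denominator Σ(y_t−ȳ)² = 19.3333
r_2 = -8.8889 / 19.3333 = -0.460

-0.460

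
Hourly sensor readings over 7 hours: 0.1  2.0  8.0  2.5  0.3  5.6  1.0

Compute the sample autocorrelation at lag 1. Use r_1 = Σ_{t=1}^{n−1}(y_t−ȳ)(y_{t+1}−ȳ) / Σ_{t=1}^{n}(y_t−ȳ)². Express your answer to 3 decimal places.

-0.282

Mean ȳ = (0.1 + 2.0 + 8.0 + 2.5 + 0.3 + 5.6 + 1.0)/7 = 2.7857
Deviations from mean: -2.6857, -0.7857, 5.2143, -0.2857, -2.4857, 2.8143, -1.7857
Σ(y_t−ȳ)(y_{t+1}−ȳ) = (2.1102) + (-4.0969) + (-1.4898) + (0.7102) + (-6.9955) + (-5.0255) = -14.7873
Denominator Σ(y_t−ȳ)² = 52.3886
r_1 = -14.7873 / 52.3886 = -0.282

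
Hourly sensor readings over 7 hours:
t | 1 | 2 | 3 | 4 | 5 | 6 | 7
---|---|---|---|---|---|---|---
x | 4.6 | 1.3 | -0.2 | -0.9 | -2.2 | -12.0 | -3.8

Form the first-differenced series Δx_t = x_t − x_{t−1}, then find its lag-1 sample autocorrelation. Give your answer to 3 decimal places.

-0.487

First differences Δx: -3.3, -1.5, -0.7, -1.3, -9.8, 8.2
Mean of differences = -1.4000
Numerator Σ(Δx_t−Δx̄)(Δx_{t+1}−Δx̄) = -81.2900
Denominator Σ(Δx_t−Δx̄)² = 166.8400
r_1(Δx) = -81.2900 / 166.8400 = -0.487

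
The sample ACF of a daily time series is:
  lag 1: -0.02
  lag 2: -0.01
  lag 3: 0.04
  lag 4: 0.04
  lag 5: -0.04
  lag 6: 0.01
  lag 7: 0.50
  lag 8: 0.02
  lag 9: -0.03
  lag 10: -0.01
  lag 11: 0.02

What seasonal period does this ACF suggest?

The largest autocorrelation is r_7 = 0.50; the remaining lags stay at or below 0.04.
The dominant spike at lag 7 indicates a seasonal period of 7.

7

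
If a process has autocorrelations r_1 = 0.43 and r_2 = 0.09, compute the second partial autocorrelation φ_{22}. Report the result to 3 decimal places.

-0.116

φ_{22} = (r_2 − r_1²) / (1 − r_1²)
r_1² = (0.43)² = 0.1849
Numerator = 0.09 − 0.1849 = -0.0949; denominator = 1 − 0.1849 = 0.8151
φ_{22} = -0.0949 / 0.8151 = -0.116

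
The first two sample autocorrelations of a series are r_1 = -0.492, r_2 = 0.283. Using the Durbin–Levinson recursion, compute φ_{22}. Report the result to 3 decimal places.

φ_{22} = (r_2 − r_1²) / (1 − r_1²)
r_1² = (-0.492)² = 0.242064
Numerator = 0.283 − 0.2421 = 0.0409; denominator = 1 − 0.2421 = 0.7579
φ_{22} = 0.0409 / 0.7579 = 0.054

0.054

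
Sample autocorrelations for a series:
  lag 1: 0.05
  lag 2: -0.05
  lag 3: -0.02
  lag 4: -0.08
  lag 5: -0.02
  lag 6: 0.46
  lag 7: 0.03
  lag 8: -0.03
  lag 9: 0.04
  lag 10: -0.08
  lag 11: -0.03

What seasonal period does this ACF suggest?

6

The largest autocorrelation is r_6 = 0.46; the remaining lags stay at or below 0.05.
The dominant spike at lag 6 indicates a seasonal period of 6.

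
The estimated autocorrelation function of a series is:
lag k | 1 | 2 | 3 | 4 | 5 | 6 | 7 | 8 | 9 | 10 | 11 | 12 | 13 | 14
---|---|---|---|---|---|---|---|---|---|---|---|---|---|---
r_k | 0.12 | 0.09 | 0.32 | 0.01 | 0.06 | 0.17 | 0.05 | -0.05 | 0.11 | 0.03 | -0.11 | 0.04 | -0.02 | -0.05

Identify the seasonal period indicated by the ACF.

The largest autocorrelation is r_3 = 0.32, with a weaker echo at lag 6 (0.17); the remaining lags stay at or below 0.12.
The dominant spike at lag 3 indicates a seasonal period of 3.

3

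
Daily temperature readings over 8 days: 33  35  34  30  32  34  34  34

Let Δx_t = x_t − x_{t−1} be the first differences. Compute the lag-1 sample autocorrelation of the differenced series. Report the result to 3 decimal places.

First differences Δx: 2, -1, -4, 2, 2, 0, 0
Mean of differences = 0.1429
Numerator Σ(Δx_t−Δx̄)(Δx_{t+1}−Δx̄) = -1.8776
Denominator Σ(Δx_t−Δx̄)² = 28.8571
r_1(Δx) = -1.8776 / 28.8571 = -0.065

-0.065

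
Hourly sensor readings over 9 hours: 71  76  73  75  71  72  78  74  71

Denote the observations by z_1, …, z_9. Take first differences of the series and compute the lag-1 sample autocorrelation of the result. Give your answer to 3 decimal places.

-0.336

First differences Δz: 5, -3, 2, -4, 1, 6, -4, -3
Mean of differences = 0.0000
Numerator Σ(Δz_t−Δz̄)(Δz_{t+1}−Δz̄) = -39.0000
Denominator Σ(Δz_t−Δz̄)² = 116.0000
r_1(Δz) = -39.0000 / 116.0000 = -0.336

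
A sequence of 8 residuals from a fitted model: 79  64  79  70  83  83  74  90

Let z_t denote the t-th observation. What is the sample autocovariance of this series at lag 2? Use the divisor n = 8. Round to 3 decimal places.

Mean z̄ = (79 + 64 + 79 + 70 + 83 + 83 + 74 + 90)/8 = 77.7500
Σ_{t=1}^{6}(z_t−z̄)(z_{t+2}−z̄) = 118.6250
γ_2 = 118.6250 / 8 = 14.828

14.828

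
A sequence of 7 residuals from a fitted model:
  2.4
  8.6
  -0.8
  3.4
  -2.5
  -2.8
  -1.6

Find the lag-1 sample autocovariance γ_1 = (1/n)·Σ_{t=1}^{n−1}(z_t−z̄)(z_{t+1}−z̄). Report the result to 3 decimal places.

Mean z̄ = (2.4 + 8.6 − 0.8 + 3.4 − 2.5 − 2.8 − 1.6)/7 = 0.9571
Σ_{t=1}^{6}(z_t−z̄)(z_{t+1}−z̄) = 7.4567
γ_1 = 7.4567 / 7 = 1.065

1.065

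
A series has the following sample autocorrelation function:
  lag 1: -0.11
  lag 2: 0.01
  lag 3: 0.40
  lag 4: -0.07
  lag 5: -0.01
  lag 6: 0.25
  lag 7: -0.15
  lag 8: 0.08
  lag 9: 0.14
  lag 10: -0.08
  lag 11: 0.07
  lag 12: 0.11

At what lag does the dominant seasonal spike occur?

The largest autocorrelation is r_3 = 0.40, with a weaker echo at lag 6 (0.25); the remaining lags stay at or below 0.14.
The dominant spike at lag 3 indicates a seasonal period of 3.

3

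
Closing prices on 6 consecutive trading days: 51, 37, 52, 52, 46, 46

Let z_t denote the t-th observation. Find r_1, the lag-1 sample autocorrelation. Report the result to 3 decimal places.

Mean z̄ = (51 + 37 + 52 + 52 + 46 + 46)/6 = 47.3333
Deviations from mean: 3.6667, -10.3333, 4.6667, 4.6667, -1.3333, -1.3333
Σ(z_t−z̄)(z_{t+1}−z̄) = (-37.8889) + (-48.2222) + (21.7778) + (-6.2222) + (1.7778) = -68.7778
Denominator Σ(z_t−z̄)² = 167.3333
r_1 = -68.7778 / 167.3333 = -0.411

-0.411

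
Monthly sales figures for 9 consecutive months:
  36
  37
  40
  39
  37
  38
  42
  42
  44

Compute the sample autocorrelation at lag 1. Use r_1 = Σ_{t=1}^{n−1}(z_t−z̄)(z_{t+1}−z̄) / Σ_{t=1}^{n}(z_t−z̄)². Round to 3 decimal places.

0.430

Mean z̄ = (36 + 37 + 40 + 39 + 37 + 38 + 42 + 42 + 44)/9 = 39.4444
Numerator Σ_{t=1}^{8}(z_t−z̄)(z_{t+1}−z̄) = 25.9136
Denominator Σ(z_t−z̄)² = 60.2222
r_1 = 25.9136 / 60.2222 = 0.430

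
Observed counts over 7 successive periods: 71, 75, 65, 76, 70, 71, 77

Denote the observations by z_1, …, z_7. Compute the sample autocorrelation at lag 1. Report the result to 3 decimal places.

-0.597

Mean z̄ = (71 + 75 + 65 + 76 + 70 + 71 + 77)/7 = 72.1429
Deviations from mean: -1.1429, 2.8571, -7.1429, 3.8571, -2.1429, -1.1429, 4.8571
Σ(z_t−z̄)(z_{t+1}−z̄) = (-3.2653) + (-20.4082) + (-27.5510) + (-8.2653) + (2.4490) + (-5.5510) = -62.5918
Denominator Σ(z_t−z̄)² = 104.8571
r_1 = -62.5918 / 104.8571 = -0.597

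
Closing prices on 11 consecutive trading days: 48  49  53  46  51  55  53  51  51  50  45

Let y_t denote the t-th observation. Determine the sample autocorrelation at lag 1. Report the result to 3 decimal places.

0.058

Mean ȳ = (48 + 49 + 53 + 46 + 51 + 55 + 53 + 51 + 51 + 50 + 45)/11 = 50.1818
Numerator Σ_{t=1}^{10}(y_t−ȳ)(y_{t+1}−ȳ) = 5.3306
Denominator Σ(y_t−ȳ)² = 91.6364
r_1 = 5.3306 / 91.6364 = 0.058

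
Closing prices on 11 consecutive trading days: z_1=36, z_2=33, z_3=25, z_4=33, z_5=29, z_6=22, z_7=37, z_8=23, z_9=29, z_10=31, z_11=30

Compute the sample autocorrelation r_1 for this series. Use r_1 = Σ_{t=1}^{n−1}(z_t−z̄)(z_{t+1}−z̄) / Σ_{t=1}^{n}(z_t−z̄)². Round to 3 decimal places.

Mean z̄ = (36 + 33 + 25 + 33 + 29 + 22 + 37 + 23 + 29 + 31 + 30)/11 = 29.8182
Numerator Σ_{t=1}^{10}(z_t−z̄)(z_{t+1}−z̄) = -107.4876
Denominator Σ(z_t−z̄)² = 243.6364
r_1 = -107.4876 / 243.6364 = -0.441

-0.441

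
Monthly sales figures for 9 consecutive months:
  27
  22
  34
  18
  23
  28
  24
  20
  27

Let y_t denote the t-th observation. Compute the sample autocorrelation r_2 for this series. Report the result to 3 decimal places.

Mean ȳ = (27 + 22 + 34 + 18 + 23 + 28 + 24 + 20 + 27)/9 = 24.7778
Numerator Σ_{t=1}^{7}(y_t−ȳ)(y_{t+2}−ȳ) = -14.6543
Denominator Σ(y_t−ȳ)² = 185.5556
r_2 = -14.6543 / 185.5556 = -0.079

-0.079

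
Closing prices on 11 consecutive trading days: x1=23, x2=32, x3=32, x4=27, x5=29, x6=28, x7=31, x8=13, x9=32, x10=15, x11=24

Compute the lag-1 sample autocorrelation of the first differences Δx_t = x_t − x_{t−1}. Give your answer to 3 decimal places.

-0.754

First differences Δx: 9, 0, -5, 2, -1, 3, -18, 19, -17, 9
Mean of differences = 0.1000
Numerator Σ(Δx_t−Δx̄)(Δx_{t+1}−Δx̄) = -885.3100
Denominator Σ(Δx_t−Δx̄)² = 1174.9000
r_1(Δx) = -885.3100 / 1174.9000 = -0.754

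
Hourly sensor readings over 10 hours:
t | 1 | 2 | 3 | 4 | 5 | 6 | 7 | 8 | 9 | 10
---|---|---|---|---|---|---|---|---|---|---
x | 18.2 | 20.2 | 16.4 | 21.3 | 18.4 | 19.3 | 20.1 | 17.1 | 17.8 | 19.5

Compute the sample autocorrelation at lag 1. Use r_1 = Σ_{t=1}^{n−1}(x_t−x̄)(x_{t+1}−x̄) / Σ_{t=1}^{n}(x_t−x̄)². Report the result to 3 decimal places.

-0.575

Mean x̄ = (18.2 + 20.2 + 16.4 + 21.3 + 18.4 + 19.3 + 20.1 + 17.1 + 17.8 + 19.5)/10 = 18.8300
Numerator Σ_{t=1}^{9}(x_t−x̄)(x_{t+1}−x̄) = -11.9669
Denominator Σ(x_t−x̄)² = 20.8010
r_1 = -11.9669 / 20.8010 = -0.575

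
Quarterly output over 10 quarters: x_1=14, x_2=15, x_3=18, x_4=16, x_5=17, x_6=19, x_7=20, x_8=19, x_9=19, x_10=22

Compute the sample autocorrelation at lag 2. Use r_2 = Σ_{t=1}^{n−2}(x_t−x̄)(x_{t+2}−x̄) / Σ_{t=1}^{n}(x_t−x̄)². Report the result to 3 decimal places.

Mean x̄ = (14 + 15 + 18 + 16 + 17 + 19 + 20 + 19 + 19 + 22)/10 = 17.9000
Numerator Σ_{t=1}^{8}(x_t−x̄)(x_{t+2}−x̄) = 9.0800
Denominator Σ(x_t−x̄)² = 52.9000
r_2 = 9.0800 / 52.9000 = 0.172

0.172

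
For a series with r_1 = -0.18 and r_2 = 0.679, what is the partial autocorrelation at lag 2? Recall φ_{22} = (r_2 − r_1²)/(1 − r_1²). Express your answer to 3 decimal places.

0.668

φ_{22} = (r_2 − r_1²) / (1 − r_1²)
r_1² = (-0.18)² = 0.0324
Numerator = 0.679 − 0.0324 = 0.6466; denominator = 1 − 0.0324 = 0.9676
φ_{22} = 0.6466 / 0.9676 = 0.668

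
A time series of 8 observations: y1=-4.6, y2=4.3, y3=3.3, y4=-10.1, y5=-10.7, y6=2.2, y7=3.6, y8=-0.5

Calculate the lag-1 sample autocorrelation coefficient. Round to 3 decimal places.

Mean ȳ = (-4.6 + 4.3 + 3.3 − 10.1 − 10.7 + 2.2 + 3.6 − 0.5)/8 = -1.5625
Σ(y_t−ȳ)(y_{t+1}−ȳ) = (-17.8073) + (28.5064) + (-41.5136) + (78.0114) + (-34.3798) + (19.4239) + (5.4852) = 37.7261
Denominator Σ(y_t−ȳ)² = 265.5588
r_1 = 37.7261 / 265.5588 = 0.142

0.142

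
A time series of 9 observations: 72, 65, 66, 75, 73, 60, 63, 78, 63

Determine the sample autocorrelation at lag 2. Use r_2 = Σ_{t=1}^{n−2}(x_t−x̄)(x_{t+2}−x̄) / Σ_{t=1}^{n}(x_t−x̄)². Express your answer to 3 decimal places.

Mean x̄ = (72 + 65 + 66 + 75 + 73 + 60 + 63 + 78 + 63)/9 = 68.3333
Σ(x_t−x̄)(x_{t+2}−x̄) = (-8.5556) + (-22.2222) + (-10.8889) + (-55.5556) + (-24.8889) + (-80.5556) + (28.4444) = -174.2222
Denominator Σ(x_t−x̄)² = 316.0000
r_2 = -174.2222 / 316.0000 = -0.551

-0.551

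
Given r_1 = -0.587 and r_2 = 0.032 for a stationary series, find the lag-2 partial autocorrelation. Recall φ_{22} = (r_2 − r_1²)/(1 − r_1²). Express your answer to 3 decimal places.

φ_{22} = (r_2 − r_1²) / (1 − r_1²)
r_1² = (-0.587)² = 0.344569
Numerator = 0.032 − 0.3446 = -0.3126; denominator = 1 − 0.3446 = 0.6554
φ_{22} = -0.3126 / 0.6554 = -0.477

-0.477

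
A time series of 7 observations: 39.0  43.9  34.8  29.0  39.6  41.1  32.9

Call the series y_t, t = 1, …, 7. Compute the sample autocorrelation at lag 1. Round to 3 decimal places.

Mean ȳ = (39.0 + 43.9 + 34.8 + 29.0 + 39.6 + 41.1 + 32.9)/7 = 37.1857
Deviations from mean: 1.8143, 6.7143, -2.3857, -8.1857, 2.4143, 3.9143, -4.2857
Σ(y_t−ȳ)(y_{t+1}−ȳ) = (12.1816) + (-16.0184) + (19.5288) + (-19.7627) + (9.4502) + (-16.7755) = -11.3959
Denominator Σ(y_t−ȳ)² = 160.5886
r_1 = -11.3959 / 160.5886 = -0.071

-0.071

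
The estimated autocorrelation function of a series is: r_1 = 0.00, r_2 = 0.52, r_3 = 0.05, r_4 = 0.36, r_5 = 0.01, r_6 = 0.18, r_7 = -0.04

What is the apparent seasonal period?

2

The largest autocorrelation is r_2 = 0.52, with weaker echoes at lags 4 (0.36) and 6 (0.18); the remaining lags stay at or below 0.05.
The dominant spike at lag 2 indicates a seasonal period of 2.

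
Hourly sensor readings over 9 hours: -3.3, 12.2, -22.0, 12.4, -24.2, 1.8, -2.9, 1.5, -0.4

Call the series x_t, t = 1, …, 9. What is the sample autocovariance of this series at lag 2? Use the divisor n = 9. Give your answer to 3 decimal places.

Mean x̄ = (-3.3 + 12.2 − 22.0 + 12.4 − 24.2 + 1.8 − 2.9 + 1.5 − 0.4)/9 = -2.7667
Σ_{t=1}^{7}(x_t−x̄)(x_{t+2}−x̄) = 740.7744
γ_2 = 740.7744 / 9 = 82.308

82.308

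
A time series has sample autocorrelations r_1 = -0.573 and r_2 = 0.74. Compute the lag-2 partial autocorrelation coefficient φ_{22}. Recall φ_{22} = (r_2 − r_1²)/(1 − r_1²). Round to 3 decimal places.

0.613

φ_{22} = (r_2 − r_1²) / (1 − r_1²)
r_1² = (-0.573)² = 0.328329
Numerator = 0.74 − 0.3283 = 0.4117; denominator = 1 − 0.3283 = 0.6717
φ_{22} = 0.4117 / 0.6717 = 0.613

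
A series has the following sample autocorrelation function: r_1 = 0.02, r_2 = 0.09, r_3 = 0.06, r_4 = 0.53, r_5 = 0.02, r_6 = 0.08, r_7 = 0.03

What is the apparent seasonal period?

The largest autocorrelation is r_4 = 0.53; the remaining lags stay at or below 0.09.
The dominant spike at lag 4 indicates a seasonal period of 4.

4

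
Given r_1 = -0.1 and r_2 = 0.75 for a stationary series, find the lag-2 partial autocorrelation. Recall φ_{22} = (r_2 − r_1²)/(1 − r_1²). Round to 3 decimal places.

0.747

φ_{22} = (r_2 − r_1²) / (1 − r_1²)
r_1² = (-0.1)² = 0.01
Numerator = 0.75 − 0.0100 = 0.7400; denominator = 1 − 0.0100 = 0.9900
φ_{22} = 0.7400 / 0.9900 = 0.747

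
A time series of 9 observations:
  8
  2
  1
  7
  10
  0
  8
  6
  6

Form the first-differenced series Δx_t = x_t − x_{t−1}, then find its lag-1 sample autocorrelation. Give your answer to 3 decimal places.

-0.429

First differences Δx: -6, -1, 6, 3, -10, 8, -2, 0
Mean of differences = -0.2500
Numerator Σ(Δx_t−Δx̄)(Δx_{t+1}−Δx̄) = -107.0625
Denominator Σ(Δx_t−Δx̄)² = 249.5000
r_1(Δx) = -107.0625 / 249.5000 = -0.429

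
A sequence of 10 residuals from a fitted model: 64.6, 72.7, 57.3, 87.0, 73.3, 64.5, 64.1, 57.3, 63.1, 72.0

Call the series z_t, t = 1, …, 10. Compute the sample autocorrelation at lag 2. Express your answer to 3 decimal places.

-0.009

Mean z̄ = (64.6 + 72.7 + 57.3 + 87.0 + 73.3 + 64.5 + 64.1 + 57.3 + 63.1 + 72.0)/10 = 67.5900
Numerator Σ_{t=1}^{8}(z_t−z̄)(z_{t+2}−z̄) = -6.6212
Denominator Σ(z_t−z̄)² = 717.5090
r_2 = -6.6212 / 717.5090 = -0.009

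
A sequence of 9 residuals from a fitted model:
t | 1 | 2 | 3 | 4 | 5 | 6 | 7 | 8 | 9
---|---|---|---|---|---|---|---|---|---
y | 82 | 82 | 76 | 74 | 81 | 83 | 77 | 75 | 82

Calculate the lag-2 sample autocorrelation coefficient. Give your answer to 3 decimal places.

Mean ȳ = (82 + 82 + 76 + 74 + 81 + 83 + 77 + 75 + 82)/9 = 79.1111
Numerator Σ_{t=1}^{7}(y_t−ȳ)(y_{t+2}−ȳ) = -75.5802
Denominator Σ(y_t−ȳ)² = 100.8889
r_2 = -75.5802 / 100.8889 = -0.749

-0.749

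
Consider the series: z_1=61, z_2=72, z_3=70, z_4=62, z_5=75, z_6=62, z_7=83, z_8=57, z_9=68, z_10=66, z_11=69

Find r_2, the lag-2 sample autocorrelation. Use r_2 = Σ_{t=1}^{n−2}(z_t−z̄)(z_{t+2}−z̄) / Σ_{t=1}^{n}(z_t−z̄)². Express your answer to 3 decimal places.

0.380

Mean z̄ = (61 + 72 + 70 + 62 + 75 + 62 + 83 + 57 + 68 + 66 + 69)/11 = 67.7273
Numerator Σ_{t=1}^{9}(z_t−z̄)(z_{t+2}−z̄) = 205.1240
Denominator Σ(z_t−z̄)² = 540.1818
r_2 = 205.1240 / 540.1818 = 0.380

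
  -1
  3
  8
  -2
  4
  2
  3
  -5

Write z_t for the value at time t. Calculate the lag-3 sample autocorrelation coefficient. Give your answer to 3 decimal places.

Mean z̄ = (-1 + 3 + 8 − 2 + 4 + 2 + 3 − 5)/8 = 1.5000
Σ(z_t−z̄)(z_{t+3}−z̄) = (8.7500) + (3.7500) + (3.2500) + (-5.2500) + (-16.2500) = -5.7500
Denominator Σ(z_t−z̄)² = 114.0000
r_3 = -5.7500 / 114.0000 = -0.050

-0.050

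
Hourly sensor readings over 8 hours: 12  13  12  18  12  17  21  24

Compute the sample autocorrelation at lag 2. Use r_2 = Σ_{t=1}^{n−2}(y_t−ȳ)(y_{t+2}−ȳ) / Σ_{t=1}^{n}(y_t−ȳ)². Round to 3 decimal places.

Mean ȳ = (12 + 13 + 12 + 18 + 12 + 17 + 21 + 24)/8 = 16.1250
Numerator Σ_{t=1}^{6}(y_t−ȳ)(y_{t+2}−ȳ) = 16.5938
Denominator Σ(y_t−ȳ)² = 150.8750
r_2 = 16.5938 / 150.8750 = 0.110

0.110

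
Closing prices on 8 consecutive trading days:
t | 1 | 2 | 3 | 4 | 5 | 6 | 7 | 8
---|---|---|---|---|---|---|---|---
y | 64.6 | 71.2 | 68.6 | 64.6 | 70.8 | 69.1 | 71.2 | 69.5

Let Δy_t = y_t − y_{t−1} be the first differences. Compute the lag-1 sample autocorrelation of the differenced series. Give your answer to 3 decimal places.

-0.446

First differences Δy: 6.6, -2.6, -4.0, 6.2, -1.7, 2.1, -1.7
Mean of differences = 0.7000
Numerator Σ(Δy_t−Δȳ)(Δy_{t+1}−Δȳ) = -49.7300
Denominator Σ(Δy_t−Δȳ)² = 111.5200
r_1(Δy) = -49.7300 / 111.5200 = -0.446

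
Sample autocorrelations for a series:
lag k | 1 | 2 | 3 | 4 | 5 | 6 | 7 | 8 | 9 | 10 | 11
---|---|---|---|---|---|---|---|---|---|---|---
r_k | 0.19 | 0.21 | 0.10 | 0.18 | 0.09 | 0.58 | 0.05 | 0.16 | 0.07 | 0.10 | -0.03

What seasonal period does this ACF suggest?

The largest autocorrelation is r_6 = 0.58; the remaining lags stay at or below 0.21.
The dominant spike at lag 6 indicates a seasonal period of 6.

6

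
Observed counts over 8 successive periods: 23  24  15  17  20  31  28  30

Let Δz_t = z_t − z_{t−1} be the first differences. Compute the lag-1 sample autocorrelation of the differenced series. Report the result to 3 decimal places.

-0.144

First differences Δz: 1, -9, 2, 3, 11, -3, 2
Mean of differences = 1.0000
Numerator Σ(Δz_t−Δz̄)(Δz_{t+1}−Δz̄) = -32.0000
Denominator Σ(Δz_t−Δz̄)² = 222.0000
r_1(Δz) = -32.0000 / 222.0000 = -0.144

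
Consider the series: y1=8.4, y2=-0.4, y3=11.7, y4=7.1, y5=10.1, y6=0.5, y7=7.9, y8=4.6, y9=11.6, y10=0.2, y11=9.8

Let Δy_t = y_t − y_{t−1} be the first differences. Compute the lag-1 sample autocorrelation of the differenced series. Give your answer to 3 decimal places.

First differences Δy: -8.8, 12.1, -4.6, 3.0, -9.6, 7.4, -3.3, 7.0, -11.4, 9.6
Mean of differences = 0.1400
Numerator Σ(Δy_t−Δȳ)(Δy_{t+1}−Δȳ) = -512.6436
Denominator Σ(Δy_t−Δȳ)² = 682.7440
r_1(Δy) = -512.6436 / 682.7440 = -0.751

-0.751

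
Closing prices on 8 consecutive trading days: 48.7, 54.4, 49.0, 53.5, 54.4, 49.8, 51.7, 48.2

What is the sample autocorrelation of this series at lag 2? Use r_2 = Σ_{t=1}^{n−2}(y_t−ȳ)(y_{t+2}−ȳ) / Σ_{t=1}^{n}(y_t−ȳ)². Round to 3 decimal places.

0.174

Mean ȳ = (48.7 + 54.4 + 49.0 + 53.5 + 54.4 + 49.8 + 51.7 + 48.2)/8 = 51.2125
Deviations from mean: -2.5125, 3.1875, -2.2125, 2.2875, 3.1875, -1.4125, 0.4875, -3.0125
Σ(y_t−ȳ)(y_{t+2}−ȳ) = (5.5589) + (7.2914) + (-7.0523) + (-3.2311) + (1.5539) + (4.2552) = 8.3759
Denominator Σ(y_t−ȳ)² = 48.0688
r_2 = 8.3759 / 48.0688 = 0.174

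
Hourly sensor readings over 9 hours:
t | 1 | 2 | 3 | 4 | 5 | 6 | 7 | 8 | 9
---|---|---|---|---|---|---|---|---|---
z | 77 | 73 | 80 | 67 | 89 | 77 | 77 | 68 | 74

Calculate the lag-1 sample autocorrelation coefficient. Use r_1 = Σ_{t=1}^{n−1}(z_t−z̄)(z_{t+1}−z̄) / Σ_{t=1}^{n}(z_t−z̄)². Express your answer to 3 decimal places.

Mean z̄ = (77 + 73 + 80 + 67 + 89 + 77 + 77 + 68 + 74)/9 = 75.7778
Numerator Σ_{t=1}^{8}(z_t−z̄)(z_{t+1}−z̄) = -146.2716
Denominator Σ(z_t−z̄)² = 345.5556
r_1 = -146.2716 / 345.5556 = -0.423

-0.423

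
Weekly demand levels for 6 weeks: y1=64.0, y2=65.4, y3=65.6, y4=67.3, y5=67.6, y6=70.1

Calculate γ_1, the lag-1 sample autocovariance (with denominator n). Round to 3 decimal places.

1.308

Mean ȳ = (64.0 + 65.4 + 65.6 + 67.3 + 67.6 + 70.1)/6 = 66.6667
Σ_{t=1}^{5}(y_t−ȳ)(y_{t+1}−ȳ) = 7.8489
γ_1 = 7.8489 / 6 = 1.308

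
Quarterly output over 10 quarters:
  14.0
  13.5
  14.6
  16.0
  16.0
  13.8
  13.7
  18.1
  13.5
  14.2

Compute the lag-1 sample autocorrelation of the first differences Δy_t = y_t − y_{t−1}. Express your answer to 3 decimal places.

First differences Δy: -0.5, 1.1, 1.4, 0.0, -2.2, -0.1, 4.4, -4.6, 0.7
Mean of differences = 0.0222
Numerator Σ(Δy_t−Δȳ)(Δy_{t+1}−Δȳ) = -22.6905
Denominator Σ(Δy_t−Δȳ)² = 49.2756
r_1(Δy) = -22.6905 / 49.2756 = -0.460

-0.460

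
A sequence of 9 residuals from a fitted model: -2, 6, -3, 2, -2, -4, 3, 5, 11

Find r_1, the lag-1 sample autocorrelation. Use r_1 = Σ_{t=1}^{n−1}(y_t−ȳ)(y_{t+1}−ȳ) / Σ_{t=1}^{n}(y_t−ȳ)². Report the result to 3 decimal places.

0.052

Mean ȳ = (-2 + 6 − 3 + 2 − 2 − 4 + 3 + 5 + 11)/9 = 1.7778
Numerator Σ_{t=1}^{8}(y_t−ȳ)(y_{t+1}−ȳ) = 10.3951
Denominator Σ(y_t−ȳ)² = 199.5556
r_1 = 10.3951 / 199.5556 = 0.052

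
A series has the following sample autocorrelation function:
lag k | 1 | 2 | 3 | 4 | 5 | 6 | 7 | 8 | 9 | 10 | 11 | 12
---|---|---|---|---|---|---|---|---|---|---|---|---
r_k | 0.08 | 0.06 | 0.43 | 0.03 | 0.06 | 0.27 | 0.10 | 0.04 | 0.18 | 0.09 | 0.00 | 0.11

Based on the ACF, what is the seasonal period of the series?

The largest autocorrelation is r_3 = 0.43, with weaker echoes at lags 6 (0.27) and 9 (0.18); the remaining lags stay at or below 0.11.
The dominant spike at lag 3 indicates a seasonal period of 3.

3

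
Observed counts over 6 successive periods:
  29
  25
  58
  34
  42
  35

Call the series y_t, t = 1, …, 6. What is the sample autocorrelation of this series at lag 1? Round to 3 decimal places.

Mean ȳ = (29 + 25 + 58 + 34 + 42 + 35)/6 = 37.1667
Deviations from mean: -8.1667, -12.1667, 20.8333, -3.1667, 4.8333, -2.1667
Σ(y_t−ȳ)(y_{t+1}−ȳ) = (99.3611) + (-253.4722) + (-65.9722) + (-15.3056) + (-10.4722) = -245.8611
Denominator Σ(y_t−ȳ)² = 686.8333
r_1 = -245.8611 / 686.8333 = -0.358

-0.358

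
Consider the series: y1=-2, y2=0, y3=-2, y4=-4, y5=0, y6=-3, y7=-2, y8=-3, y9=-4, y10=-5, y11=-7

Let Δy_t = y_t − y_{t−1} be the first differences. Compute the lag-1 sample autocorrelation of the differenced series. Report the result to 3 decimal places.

First differences Δy: 2, -2, -2, 4, -3, 1, -1, -1, -1, -2
Mean of differences = -0.5000
Numerator Σ(Δy_t−Δȳ)(Δy_{t+1}−Δȳ) = -22.7500
Denominator Σ(Δy_t−Δȳ)² = 42.5000
r_1(Δy) = -22.7500 / 42.5000 = -0.535

-0.535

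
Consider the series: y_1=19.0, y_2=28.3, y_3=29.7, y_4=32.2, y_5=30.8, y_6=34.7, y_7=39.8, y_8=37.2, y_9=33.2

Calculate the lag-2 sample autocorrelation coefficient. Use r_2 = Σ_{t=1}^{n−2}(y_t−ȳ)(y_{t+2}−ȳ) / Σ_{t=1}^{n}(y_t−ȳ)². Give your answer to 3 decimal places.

0.171

Mean ȳ = (19.0 + 28.3 + 29.7 + 32.2 + 30.8 + 34.7 + 39.8 + 37.2 + 33.2)/9 = 31.6556
Numerator Σ_{t=1}^{7}(y_t−ȳ)(y_{t+2}−ȳ) = 48.7427
Denominator Σ(y_t−ȳ)² = 285.0022
r_2 = 48.7427 / 285.0022 = 0.171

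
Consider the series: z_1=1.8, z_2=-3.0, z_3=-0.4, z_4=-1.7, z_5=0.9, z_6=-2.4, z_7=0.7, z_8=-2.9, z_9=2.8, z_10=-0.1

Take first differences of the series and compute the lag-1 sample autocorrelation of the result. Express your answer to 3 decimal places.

First differences Δz: -4.8, 2.6, -1.3, 2.6, -3.3, 3.1, -3.6, 5.7, -2.9
Mean of differences = -0.2111
Numerator Σ(Δz_t−Δz̄)(Δz_{t+1}−Δz̄) = -85.0801
Denominator Σ(Δz_t−Δz̄)² = 112.2089
r_1(Δz) = -85.0801 / 112.2089 = -0.758

-0.758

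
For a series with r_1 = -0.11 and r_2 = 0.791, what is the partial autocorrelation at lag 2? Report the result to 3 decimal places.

0.788

φ_{22} = (r_2 − r_1²) / (1 − r_1²)
r_1² = (-0.11)² = 0.0121
Numerator = 0.791 − 0.0121 = 0.7789; denominator = 1 − 0.0121 = 0.9879
φ_{22} = 0.7789 / 0.9879 = 0.788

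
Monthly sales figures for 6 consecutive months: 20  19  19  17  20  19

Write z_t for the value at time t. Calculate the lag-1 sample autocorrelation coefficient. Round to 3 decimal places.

-0.333

Mean z̄ = (20 + 19 + 19 + 17 + 20 + 19)/6 = 19.0000
Deviations from mean: 1.0000, 0.0000, 0.0000, -2.0000, 1.0000, 0.0000
Σ(z_t−z̄)(z_{t+1}−z̄) = (0.0000) + (0.0000) + (0.0000) + (-2.0000) + (0.0000) = -2.0000
Denominator Σ(z_t−z̄)² = 6.0000
r_1 = -2.0000 / 6.0000 = -0.333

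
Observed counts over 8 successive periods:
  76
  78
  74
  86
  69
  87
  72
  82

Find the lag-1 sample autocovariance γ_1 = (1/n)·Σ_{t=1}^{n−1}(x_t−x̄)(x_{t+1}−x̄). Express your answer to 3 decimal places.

Mean x̄ = (76 + 78 + 74 + 86 + 69 + 87 + 72 + 82)/8 = 78.0000
Σ_{t=1}^{7}(x_t−x̄)(x_{t+1}−x̄) = -263.0000
γ_1 = -263.0000 / 8 = -32.875

-32.875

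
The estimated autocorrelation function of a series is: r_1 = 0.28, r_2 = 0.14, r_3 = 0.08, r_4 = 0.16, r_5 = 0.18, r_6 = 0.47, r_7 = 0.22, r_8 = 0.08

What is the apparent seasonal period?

The largest autocorrelation is r_6 = 0.47; the remaining lags stay at or below 0.28. The elevated value at lag 1 (0.28), dropping to 0.14 at lag 2, reflects decaying short-term dependence rather than seasonality.
The dominant spike at lag 6 indicates a seasonal period of 6.

6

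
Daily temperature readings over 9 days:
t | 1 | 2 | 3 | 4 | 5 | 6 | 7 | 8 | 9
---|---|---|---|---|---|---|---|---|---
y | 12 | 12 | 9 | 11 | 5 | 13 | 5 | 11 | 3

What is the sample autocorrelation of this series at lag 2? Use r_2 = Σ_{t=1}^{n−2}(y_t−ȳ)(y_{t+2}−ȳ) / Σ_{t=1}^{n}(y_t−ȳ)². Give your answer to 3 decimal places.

Mean ȳ = (12 + 12 + 9 + 11 + 5 + 13 + 5 + 11 + 3)/9 = 9.0000
Numerator Σ_{t=1}^{7}(y_t−ȳ)(y_{t+2}−ȳ) = 62.0000
Denominator Σ(y_t−ȳ)² = 110.0000
r_2 = 62.0000 / 110.0000 = 0.564

0.564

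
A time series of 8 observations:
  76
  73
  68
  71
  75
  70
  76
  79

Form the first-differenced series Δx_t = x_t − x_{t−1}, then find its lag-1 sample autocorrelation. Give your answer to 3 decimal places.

First differences Δx: -3, -5, 3, 4, -5, 6, 3
Mean of differences = 0.4286
Numerator Σ(Δx_t−Δx̄)(Δx_{t+1}−Δx̄) = -21.4694
Denominator Σ(Δx_t−Δx̄)² = 127.7143
r_1(Δx) = -21.4694 / 127.7143 = -0.168

-0.168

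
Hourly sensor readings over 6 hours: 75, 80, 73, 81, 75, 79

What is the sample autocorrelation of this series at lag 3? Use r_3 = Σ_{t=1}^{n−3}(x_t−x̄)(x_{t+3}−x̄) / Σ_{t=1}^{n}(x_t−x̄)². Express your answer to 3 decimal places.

Mean x̄ = (75 + 80 + 73 + 81 + 75 + 79)/6 = 77.1667
Deviations from mean: -2.1667, 2.8333, -4.1667, 3.8333, -2.1667, 1.8333
Σ(x_t−x̄)(x_{t+3}−x̄) = (-8.3056) + (-6.1389) + (-7.6389) = -22.0833
Denominator Σ(x_t−x̄)² = 52.8333
r_3 = -22.0833 / 52.8333 = -0.418

-0.418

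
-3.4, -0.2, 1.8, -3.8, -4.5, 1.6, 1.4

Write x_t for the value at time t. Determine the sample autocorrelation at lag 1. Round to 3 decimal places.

Mean x̄ = (-3.4 − 0.2 + 1.8 − 3.8 − 4.5 + 1.6 + 1.4)/7 = -1.0143
Deviations from mean: -2.3857, 0.8143, 2.8143, -2.7857, -3.4857, 2.6143, 2.4143
Numerator Σ_{t=1}^{6}(x_t−x̄)(x_{t+1}−x̄) = -0.5816
Denominator Σ(x_t−x̄)² = 46.8486
r_1 = -0.5816 / 46.8486 = -0.012

-0.012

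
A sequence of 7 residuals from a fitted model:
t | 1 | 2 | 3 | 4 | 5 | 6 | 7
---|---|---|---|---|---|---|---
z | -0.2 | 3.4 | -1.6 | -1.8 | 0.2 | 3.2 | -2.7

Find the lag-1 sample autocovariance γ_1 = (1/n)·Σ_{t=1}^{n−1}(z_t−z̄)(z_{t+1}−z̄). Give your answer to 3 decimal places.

-1.693

Mean z̄ = (-0.2 + 3.4 − 1.6 − 1.8 + 0.2 + 3.2 − 2.7)/7 = 0.0714
Σ_{t=1}^{6}(z_t−z̄)(z_{t+1}−z̄) = -11.8480
γ_1 = -11.8480 / 7 = -1.693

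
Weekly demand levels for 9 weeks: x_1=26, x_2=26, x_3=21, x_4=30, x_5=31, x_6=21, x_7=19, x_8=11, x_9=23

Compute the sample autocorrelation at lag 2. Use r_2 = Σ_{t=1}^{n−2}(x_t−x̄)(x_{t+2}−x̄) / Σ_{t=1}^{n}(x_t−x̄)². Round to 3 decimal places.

-0.080

Mean x̄ = (26 + 26 + 21 + 30 + 31 + 21 + 19 + 11 + 23)/9 = 23.1111
Numerator Σ_{t=1}^{7}(x_t−x̄)(x_{t+2}−x̄) = -23.8025
Denominator Σ(x_t−x̄)² = 298.8889
r_2 = -23.8025 / 298.8889 = -0.080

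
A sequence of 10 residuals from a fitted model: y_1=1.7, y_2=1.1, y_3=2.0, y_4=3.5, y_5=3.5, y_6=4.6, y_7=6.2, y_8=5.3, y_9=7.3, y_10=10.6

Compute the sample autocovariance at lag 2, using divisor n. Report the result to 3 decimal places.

Mean ȳ = (1.7 + 1.1 + 2.0 + 3.5 + 3.5 + 4.6 + 6.2 + 5.3 + 7.3 + 10.6)/10 = 4.5800
Σ_{t=1}^{8}(y_t−ȳ)(y_{t+2}−ȳ) = 20.9592
γ_2 = 20.9592 / 10 = 2.096

2.096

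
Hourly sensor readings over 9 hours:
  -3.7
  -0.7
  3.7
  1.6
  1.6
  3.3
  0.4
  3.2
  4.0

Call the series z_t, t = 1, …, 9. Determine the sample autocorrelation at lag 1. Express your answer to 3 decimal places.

0.148

Mean z̄ = (-3.7 − 0.7 + 3.7 + 1.6 + 1.6 + 3.3 + 0.4 + 3.2 + 4.0)/9 = 1.4889
Numerator Σ_{t=1}^{8}(z_t−z̄)(z_{t+1}−z̄) = 7.4388
Denominator Σ(z_t−z̄)² = 50.3289
r_1 = 7.4388 / 50.3289 = 0.148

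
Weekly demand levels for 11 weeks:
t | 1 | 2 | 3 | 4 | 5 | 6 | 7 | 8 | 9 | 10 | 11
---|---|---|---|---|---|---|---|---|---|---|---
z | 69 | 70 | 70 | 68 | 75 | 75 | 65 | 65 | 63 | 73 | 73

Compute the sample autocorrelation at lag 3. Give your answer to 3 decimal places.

Mean z̄ = (69 + 70 + 70 + 68 + 75 + 75 + 65 + 65 + 63 + 73 + 73)/11 = 69.6364
Numerator Σ_{t=1}^{8}(z_t−z̄)(z_{t+3}−z̄) = -79.1240
Denominator Σ(z_t−z̄)² = 170.5455
r_3 = -79.1240 / 170.5455 = -0.464

-0.464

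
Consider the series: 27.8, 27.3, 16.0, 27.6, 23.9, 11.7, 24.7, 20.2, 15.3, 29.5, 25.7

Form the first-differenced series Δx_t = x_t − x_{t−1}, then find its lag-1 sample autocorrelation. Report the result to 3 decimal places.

First differences Δx: -0.5, -11.3, 11.6, -3.7, -12.2, 13.0, -4.5, -4.9, 14.2, -3.8
Mean of differences = -0.2100
Numerator Σ(Δx_t−Δx̄)(Δx_{t+1}−Δx̄) = -441.3821
Denominator Σ(Δx_t−Δx̄)² = 853.9290
r_1(Δx) = -441.3821 / 853.9290 = -0.517

-0.517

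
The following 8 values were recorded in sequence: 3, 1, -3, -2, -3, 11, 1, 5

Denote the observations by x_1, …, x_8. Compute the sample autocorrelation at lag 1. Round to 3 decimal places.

Mean x̄ = (3 + 1 − 3 − 2 − 3 + 11 + 1 + 5)/8 = 1.6250
Deviations from mean: 1.3750, -0.6250, -4.6250, -3.6250, -4.6250, 9.3750, -0.6250, 3.3750
Σ(x_t−x̄)(x_{t+1}−x̄) = (-0.8594) + (2.8906) + (16.7656) + (16.7656) + (-43.3594) + (-5.8594) + (-2.1094) = -15.7656
Denominator Σ(x_t−x̄)² = 157.8750
r_1 = -15.7656 / 157.8750 = -0.100

-0.100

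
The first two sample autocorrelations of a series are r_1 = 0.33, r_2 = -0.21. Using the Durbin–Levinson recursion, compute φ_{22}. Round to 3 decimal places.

φ_{22} = (r_2 − r_1²) / (1 − r_1²)
r_1² = (0.33)² = 0.1089
Numerator = -0.21 − 0.1089 = -0.3189; denominator = 1 − 0.1089 = 0.8911
φ_{22} = -0.3189 / 0.8911 = -0.358

-0.358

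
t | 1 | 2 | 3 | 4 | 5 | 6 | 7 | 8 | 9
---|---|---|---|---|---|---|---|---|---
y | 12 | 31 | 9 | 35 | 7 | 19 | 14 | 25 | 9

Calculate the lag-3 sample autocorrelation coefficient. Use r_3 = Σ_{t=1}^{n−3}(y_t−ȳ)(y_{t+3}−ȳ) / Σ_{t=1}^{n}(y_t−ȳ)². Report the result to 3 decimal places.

Mean ȳ = (12 + 31 + 9 + 35 + 7 + 19 + 14 + 25 + 9)/9 = 17.8889
Σ(y_t−ȳ)(y_{t+3}−ȳ) = (-100.7654) + (-142.7654) + (-9.8765) + (-66.5432) + (-77.4321) + (-9.8765) = -407.2593
Denominator Σ(y_t−ȳ)² = 842.8889
r_3 = -407.2593 / 842.8889 = -0.483

-0.483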